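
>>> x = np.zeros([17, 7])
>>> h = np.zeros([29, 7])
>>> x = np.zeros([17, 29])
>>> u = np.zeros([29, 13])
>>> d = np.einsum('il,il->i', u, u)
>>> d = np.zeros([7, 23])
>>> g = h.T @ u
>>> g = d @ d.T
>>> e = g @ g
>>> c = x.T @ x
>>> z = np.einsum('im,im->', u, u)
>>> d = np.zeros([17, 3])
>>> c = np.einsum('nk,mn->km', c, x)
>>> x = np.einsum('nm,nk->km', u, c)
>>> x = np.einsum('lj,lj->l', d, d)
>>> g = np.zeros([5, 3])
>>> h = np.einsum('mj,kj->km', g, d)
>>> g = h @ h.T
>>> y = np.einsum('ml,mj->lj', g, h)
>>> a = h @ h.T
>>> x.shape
(17,)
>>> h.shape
(17, 5)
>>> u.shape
(29, 13)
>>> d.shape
(17, 3)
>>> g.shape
(17, 17)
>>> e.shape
(7, 7)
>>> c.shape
(29, 17)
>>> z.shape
()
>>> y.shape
(17, 5)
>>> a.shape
(17, 17)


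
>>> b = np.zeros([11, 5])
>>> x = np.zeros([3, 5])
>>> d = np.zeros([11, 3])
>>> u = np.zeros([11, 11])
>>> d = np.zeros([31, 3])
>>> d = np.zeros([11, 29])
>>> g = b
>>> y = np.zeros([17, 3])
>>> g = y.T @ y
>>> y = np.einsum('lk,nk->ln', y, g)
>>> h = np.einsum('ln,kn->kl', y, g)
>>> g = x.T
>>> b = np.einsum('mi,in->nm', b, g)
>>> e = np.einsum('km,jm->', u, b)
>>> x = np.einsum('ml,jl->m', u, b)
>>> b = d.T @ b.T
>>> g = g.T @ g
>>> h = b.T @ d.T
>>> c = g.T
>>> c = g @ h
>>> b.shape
(29, 3)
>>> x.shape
(11,)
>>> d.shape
(11, 29)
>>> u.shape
(11, 11)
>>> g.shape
(3, 3)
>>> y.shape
(17, 3)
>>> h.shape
(3, 11)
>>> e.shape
()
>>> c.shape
(3, 11)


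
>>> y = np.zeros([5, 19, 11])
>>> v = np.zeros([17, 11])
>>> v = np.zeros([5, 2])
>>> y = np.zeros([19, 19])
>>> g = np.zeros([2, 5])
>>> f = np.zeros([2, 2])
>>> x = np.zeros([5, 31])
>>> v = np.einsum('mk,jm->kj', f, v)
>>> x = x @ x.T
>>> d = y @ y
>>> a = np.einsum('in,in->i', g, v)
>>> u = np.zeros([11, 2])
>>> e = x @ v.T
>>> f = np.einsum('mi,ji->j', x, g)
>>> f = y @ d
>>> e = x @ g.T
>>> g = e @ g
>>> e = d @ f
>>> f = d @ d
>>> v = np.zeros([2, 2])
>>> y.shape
(19, 19)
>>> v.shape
(2, 2)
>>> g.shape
(5, 5)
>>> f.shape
(19, 19)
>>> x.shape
(5, 5)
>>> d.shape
(19, 19)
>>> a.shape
(2,)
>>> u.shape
(11, 2)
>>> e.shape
(19, 19)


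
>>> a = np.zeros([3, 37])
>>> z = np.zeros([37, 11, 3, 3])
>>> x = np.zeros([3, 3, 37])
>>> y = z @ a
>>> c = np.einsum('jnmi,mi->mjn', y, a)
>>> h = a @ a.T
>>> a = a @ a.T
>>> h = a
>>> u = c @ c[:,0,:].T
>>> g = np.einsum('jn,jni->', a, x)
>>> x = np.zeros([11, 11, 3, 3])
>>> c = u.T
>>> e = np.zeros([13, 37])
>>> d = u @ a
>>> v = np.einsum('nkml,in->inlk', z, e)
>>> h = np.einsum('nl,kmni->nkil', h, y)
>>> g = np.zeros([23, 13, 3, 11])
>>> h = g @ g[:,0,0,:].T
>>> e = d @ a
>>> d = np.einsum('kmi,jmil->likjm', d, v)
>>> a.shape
(3, 3)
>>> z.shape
(37, 11, 3, 3)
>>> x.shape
(11, 11, 3, 3)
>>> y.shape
(37, 11, 3, 37)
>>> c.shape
(3, 37, 3)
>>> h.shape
(23, 13, 3, 23)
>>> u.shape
(3, 37, 3)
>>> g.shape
(23, 13, 3, 11)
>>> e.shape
(3, 37, 3)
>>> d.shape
(11, 3, 3, 13, 37)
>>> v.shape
(13, 37, 3, 11)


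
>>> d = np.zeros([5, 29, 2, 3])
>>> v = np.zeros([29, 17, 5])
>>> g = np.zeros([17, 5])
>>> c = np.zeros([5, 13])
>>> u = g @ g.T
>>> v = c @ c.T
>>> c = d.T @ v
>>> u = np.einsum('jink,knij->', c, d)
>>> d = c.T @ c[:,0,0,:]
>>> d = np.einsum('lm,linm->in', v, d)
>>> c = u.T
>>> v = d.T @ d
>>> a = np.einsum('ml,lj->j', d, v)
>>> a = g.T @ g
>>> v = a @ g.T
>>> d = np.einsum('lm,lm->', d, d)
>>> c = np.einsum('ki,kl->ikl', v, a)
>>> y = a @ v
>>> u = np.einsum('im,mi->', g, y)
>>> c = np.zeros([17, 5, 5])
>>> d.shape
()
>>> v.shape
(5, 17)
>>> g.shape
(17, 5)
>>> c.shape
(17, 5, 5)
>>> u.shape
()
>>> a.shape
(5, 5)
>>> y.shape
(5, 17)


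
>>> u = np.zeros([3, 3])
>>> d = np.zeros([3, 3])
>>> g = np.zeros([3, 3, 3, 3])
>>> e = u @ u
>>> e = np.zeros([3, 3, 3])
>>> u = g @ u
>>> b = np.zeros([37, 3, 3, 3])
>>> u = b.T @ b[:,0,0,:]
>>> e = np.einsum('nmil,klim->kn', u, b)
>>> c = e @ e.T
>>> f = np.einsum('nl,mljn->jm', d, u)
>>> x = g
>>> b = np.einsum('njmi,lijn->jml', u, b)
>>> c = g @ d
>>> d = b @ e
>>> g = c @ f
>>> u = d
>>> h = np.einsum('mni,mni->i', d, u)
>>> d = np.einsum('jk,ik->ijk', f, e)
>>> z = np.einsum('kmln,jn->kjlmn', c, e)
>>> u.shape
(3, 3, 3)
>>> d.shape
(37, 3, 3)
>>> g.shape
(3, 3, 3, 3)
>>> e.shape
(37, 3)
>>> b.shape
(3, 3, 37)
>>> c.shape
(3, 3, 3, 3)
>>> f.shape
(3, 3)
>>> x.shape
(3, 3, 3, 3)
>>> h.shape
(3,)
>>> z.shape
(3, 37, 3, 3, 3)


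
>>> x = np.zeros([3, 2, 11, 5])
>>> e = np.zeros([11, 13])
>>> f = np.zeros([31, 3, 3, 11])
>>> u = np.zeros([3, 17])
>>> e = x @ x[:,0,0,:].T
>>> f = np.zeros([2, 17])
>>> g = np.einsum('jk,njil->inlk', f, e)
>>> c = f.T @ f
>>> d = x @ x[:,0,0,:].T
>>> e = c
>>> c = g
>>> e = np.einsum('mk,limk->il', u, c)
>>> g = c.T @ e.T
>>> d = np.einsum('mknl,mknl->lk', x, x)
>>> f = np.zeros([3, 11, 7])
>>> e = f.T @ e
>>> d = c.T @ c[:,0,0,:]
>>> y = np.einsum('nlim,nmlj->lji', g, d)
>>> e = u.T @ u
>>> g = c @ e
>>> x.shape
(3, 2, 11, 5)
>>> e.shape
(17, 17)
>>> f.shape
(3, 11, 7)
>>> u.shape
(3, 17)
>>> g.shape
(11, 3, 3, 17)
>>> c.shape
(11, 3, 3, 17)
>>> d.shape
(17, 3, 3, 17)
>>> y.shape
(3, 17, 3)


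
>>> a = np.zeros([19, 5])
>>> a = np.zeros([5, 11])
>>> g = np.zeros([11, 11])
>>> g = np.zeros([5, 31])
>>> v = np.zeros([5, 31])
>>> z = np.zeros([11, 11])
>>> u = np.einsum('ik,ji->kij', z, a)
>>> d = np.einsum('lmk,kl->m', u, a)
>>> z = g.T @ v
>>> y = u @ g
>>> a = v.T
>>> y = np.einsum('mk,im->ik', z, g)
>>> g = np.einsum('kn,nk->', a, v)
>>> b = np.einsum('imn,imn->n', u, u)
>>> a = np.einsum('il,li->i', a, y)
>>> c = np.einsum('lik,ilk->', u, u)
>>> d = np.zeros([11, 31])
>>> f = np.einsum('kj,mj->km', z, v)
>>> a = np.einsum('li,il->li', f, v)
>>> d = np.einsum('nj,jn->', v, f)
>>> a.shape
(31, 5)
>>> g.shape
()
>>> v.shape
(5, 31)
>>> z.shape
(31, 31)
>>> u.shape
(11, 11, 5)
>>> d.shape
()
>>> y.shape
(5, 31)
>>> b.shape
(5,)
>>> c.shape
()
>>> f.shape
(31, 5)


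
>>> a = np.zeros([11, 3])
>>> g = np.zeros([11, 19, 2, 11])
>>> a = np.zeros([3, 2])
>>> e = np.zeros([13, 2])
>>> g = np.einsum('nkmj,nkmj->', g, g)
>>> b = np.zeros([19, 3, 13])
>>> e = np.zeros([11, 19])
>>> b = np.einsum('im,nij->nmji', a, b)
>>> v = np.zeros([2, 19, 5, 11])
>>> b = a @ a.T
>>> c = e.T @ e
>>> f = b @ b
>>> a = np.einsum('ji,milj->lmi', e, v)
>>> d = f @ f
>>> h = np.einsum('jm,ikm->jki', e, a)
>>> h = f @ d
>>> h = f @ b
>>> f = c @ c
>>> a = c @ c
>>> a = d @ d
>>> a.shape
(3, 3)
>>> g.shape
()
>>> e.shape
(11, 19)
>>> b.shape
(3, 3)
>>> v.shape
(2, 19, 5, 11)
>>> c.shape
(19, 19)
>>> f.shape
(19, 19)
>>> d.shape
(3, 3)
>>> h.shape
(3, 3)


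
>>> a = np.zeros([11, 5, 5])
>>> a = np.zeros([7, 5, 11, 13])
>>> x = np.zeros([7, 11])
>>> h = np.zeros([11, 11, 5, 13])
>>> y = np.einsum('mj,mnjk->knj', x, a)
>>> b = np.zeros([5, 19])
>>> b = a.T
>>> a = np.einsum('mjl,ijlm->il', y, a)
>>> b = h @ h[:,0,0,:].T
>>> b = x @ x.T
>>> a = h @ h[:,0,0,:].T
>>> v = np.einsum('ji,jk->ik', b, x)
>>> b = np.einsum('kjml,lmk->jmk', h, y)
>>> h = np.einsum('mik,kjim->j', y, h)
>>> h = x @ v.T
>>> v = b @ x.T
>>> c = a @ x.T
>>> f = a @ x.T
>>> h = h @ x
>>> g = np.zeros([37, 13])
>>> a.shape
(11, 11, 5, 11)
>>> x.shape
(7, 11)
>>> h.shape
(7, 11)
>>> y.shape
(13, 5, 11)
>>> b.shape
(11, 5, 11)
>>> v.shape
(11, 5, 7)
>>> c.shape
(11, 11, 5, 7)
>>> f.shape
(11, 11, 5, 7)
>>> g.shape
(37, 13)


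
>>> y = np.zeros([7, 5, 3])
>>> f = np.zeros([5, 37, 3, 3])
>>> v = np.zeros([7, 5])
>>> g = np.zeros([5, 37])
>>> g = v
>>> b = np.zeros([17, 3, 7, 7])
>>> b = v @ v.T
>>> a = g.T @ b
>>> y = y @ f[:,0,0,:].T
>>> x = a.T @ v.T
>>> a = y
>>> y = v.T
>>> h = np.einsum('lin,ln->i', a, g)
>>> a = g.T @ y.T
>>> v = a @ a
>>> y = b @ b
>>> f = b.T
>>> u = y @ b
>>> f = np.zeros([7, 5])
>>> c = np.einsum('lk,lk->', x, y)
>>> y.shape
(7, 7)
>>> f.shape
(7, 5)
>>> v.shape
(5, 5)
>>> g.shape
(7, 5)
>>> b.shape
(7, 7)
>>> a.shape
(5, 5)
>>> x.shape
(7, 7)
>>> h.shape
(5,)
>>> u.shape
(7, 7)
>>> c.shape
()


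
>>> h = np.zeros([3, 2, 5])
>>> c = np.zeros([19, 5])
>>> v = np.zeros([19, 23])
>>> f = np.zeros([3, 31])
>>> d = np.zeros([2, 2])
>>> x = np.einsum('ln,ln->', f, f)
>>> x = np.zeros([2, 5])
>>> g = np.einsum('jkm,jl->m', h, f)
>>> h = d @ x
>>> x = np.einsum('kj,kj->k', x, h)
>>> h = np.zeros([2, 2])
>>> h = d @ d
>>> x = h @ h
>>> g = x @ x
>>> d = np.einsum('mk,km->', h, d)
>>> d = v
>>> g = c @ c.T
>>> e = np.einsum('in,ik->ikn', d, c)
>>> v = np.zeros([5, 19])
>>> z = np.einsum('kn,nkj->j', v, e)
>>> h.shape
(2, 2)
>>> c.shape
(19, 5)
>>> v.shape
(5, 19)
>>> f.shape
(3, 31)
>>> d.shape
(19, 23)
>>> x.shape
(2, 2)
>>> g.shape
(19, 19)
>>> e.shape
(19, 5, 23)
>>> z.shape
(23,)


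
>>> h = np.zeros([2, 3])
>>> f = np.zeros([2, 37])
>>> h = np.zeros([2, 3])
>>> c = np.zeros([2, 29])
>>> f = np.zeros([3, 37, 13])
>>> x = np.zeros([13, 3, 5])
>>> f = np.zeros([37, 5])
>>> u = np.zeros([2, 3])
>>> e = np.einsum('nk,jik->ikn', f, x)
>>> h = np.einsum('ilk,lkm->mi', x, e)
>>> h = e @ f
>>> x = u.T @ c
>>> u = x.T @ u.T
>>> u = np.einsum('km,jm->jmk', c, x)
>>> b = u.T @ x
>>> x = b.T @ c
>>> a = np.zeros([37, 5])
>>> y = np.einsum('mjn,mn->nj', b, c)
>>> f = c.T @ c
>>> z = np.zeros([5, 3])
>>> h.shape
(3, 5, 5)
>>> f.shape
(29, 29)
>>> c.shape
(2, 29)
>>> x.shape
(29, 29, 29)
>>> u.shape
(3, 29, 2)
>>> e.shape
(3, 5, 37)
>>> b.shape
(2, 29, 29)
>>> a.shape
(37, 5)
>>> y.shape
(29, 29)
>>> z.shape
(5, 3)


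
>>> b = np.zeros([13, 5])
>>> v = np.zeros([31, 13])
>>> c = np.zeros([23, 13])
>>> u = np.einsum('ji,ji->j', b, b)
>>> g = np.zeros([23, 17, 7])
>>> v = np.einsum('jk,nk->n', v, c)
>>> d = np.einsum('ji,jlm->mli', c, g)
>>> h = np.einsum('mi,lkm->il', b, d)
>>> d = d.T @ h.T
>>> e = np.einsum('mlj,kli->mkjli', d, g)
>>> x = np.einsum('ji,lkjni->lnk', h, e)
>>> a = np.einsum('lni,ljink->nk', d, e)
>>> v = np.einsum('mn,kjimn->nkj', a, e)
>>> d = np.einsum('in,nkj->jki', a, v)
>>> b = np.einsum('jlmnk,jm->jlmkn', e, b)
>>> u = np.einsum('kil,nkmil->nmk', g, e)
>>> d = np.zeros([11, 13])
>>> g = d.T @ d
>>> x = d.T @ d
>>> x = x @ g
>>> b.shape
(13, 23, 5, 7, 17)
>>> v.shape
(7, 13, 23)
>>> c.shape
(23, 13)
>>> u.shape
(13, 5, 23)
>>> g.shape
(13, 13)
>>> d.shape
(11, 13)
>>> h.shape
(5, 7)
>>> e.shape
(13, 23, 5, 17, 7)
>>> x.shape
(13, 13)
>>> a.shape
(17, 7)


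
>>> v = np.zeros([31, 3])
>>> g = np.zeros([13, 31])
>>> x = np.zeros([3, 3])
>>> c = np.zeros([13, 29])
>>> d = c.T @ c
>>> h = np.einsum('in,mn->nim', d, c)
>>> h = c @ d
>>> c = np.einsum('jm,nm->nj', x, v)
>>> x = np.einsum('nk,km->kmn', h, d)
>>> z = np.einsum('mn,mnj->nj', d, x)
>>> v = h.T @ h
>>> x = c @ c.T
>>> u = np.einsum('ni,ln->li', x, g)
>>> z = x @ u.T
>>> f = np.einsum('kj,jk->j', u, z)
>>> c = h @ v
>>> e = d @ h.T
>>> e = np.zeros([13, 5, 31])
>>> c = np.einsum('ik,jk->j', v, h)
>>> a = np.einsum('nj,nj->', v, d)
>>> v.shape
(29, 29)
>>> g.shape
(13, 31)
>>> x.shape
(31, 31)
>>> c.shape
(13,)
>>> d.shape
(29, 29)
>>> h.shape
(13, 29)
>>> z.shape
(31, 13)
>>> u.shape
(13, 31)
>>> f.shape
(31,)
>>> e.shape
(13, 5, 31)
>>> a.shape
()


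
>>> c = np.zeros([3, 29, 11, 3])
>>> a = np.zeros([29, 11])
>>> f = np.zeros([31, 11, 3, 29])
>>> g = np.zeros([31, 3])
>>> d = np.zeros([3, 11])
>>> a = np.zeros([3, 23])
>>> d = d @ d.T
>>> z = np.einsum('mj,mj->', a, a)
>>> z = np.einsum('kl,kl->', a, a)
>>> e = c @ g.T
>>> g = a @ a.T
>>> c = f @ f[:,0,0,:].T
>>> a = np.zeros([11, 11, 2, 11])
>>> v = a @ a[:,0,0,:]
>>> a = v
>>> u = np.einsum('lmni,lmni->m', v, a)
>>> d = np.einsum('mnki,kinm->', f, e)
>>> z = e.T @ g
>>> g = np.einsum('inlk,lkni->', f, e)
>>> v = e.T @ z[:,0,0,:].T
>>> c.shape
(31, 11, 3, 31)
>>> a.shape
(11, 11, 2, 11)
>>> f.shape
(31, 11, 3, 29)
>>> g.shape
()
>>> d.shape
()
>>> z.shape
(31, 11, 29, 3)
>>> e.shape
(3, 29, 11, 31)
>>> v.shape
(31, 11, 29, 31)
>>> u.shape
(11,)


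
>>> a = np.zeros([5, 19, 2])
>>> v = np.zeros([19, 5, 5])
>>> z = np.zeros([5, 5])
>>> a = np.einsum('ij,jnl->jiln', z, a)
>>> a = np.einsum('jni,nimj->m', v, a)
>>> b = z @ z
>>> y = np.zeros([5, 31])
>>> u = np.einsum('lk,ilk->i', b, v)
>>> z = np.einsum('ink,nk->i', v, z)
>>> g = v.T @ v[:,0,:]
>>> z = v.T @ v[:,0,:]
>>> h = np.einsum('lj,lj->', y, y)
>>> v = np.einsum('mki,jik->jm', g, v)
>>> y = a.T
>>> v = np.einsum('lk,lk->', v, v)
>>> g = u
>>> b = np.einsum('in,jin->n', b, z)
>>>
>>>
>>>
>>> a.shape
(2,)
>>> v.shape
()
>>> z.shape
(5, 5, 5)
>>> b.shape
(5,)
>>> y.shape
(2,)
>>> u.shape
(19,)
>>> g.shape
(19,)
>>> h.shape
()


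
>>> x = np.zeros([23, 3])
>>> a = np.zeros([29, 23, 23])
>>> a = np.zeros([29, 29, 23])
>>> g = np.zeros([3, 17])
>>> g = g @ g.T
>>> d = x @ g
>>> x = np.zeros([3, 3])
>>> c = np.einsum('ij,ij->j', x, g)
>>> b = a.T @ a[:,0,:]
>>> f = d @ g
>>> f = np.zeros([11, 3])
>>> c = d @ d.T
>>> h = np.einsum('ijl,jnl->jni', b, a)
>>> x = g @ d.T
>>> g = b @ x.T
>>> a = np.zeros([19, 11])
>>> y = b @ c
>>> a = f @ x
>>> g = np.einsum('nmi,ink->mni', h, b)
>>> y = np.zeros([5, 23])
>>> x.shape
(3, 23)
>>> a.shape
(11, 23)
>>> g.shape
(29, 29, 23)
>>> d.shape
(23, 3)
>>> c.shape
(23, 23)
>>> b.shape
(23, 29, 23)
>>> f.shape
(11, 3)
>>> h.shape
(29, 29, 23)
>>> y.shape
(5, 23)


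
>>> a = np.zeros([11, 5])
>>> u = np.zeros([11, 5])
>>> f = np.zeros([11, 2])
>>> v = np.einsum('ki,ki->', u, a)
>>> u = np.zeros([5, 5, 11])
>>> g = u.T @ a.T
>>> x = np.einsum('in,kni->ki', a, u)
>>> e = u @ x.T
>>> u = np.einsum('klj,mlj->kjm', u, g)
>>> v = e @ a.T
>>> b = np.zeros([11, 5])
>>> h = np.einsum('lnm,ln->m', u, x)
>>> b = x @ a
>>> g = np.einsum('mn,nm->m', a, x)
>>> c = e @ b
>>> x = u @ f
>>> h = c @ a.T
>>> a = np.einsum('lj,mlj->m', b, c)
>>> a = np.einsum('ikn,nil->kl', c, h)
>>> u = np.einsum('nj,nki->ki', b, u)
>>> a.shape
(5, 11)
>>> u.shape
(11, 11)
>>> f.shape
(11, 2)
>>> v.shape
(5, 5, 11)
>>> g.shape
(11,)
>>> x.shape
(5, 11, 2)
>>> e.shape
(5, 5, 5)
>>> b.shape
(5, 5)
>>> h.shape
(5, 5, 11)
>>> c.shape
(5, 5, 5)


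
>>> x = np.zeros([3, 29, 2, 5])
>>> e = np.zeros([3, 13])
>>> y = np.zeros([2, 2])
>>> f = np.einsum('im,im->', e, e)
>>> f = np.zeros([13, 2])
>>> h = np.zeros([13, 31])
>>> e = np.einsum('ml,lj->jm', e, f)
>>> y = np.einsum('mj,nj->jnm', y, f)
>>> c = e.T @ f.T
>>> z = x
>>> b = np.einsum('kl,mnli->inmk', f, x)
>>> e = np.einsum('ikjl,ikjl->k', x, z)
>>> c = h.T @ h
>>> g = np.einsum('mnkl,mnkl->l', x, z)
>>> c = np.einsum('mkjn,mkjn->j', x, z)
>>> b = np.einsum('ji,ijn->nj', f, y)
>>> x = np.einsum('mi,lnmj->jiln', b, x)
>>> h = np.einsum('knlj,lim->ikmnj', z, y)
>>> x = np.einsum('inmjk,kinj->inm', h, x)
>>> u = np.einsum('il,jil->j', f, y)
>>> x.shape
(13, 3, 2)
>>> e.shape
(29,)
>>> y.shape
(2, 13, 2)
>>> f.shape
(13, 2)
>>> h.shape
(13, 3, 2, 29, 5)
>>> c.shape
(2,)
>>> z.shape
(3, 29, 2, 5)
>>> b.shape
(2, 13)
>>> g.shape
(5,)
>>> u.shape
(2,)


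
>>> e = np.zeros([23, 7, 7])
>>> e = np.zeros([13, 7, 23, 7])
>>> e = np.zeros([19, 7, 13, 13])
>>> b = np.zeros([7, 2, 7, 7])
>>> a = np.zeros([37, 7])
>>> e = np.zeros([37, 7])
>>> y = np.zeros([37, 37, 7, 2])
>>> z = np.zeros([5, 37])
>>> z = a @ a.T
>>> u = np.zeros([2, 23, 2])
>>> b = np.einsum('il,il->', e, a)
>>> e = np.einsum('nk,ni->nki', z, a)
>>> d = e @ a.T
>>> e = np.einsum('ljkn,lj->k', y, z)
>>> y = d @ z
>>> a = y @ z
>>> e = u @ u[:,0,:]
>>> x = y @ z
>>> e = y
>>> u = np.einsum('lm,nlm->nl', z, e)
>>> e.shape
(37, 37, 37)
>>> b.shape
()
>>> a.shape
(37, 37, 37)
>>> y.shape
(37, 37, 37)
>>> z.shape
(37, 37)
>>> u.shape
(37, 37)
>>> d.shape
(37, 37, 37)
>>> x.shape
(37, 37, 37)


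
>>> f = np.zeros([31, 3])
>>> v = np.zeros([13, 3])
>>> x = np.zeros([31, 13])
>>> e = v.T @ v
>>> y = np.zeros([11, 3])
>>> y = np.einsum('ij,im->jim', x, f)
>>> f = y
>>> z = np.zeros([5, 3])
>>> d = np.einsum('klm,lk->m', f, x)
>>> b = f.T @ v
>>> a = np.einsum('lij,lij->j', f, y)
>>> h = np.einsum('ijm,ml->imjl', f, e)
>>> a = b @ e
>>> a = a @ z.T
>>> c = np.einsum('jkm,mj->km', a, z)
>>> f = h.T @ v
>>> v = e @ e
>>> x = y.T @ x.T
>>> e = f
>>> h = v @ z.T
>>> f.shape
(3, 31, 3, 3)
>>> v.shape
(3, 3)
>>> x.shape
(3, 31, 31)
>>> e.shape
(3, 31, 3, 3)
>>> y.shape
(13, 31, 3)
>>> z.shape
(5, 3)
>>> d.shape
(3,)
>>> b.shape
(3, 31, 3)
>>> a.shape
(3, 31, 5)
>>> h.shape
(3, 5)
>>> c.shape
(31, 5)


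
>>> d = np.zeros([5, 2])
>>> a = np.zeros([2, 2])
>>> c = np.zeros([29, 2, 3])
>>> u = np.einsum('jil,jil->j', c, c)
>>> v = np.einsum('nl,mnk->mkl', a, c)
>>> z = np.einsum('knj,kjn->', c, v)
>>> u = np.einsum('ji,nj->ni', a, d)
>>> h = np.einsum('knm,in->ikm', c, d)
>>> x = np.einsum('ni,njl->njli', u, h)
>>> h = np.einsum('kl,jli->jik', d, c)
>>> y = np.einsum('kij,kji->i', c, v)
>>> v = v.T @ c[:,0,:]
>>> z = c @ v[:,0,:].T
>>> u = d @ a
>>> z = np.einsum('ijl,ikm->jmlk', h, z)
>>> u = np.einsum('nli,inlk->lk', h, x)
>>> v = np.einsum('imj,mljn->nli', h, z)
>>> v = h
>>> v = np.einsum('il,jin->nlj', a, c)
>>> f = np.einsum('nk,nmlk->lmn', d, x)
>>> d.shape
(5, 2)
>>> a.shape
(2, 2)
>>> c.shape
(29, 2, 3)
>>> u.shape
(3, 2)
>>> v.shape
(3, 2, 29)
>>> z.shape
(3, 2, 5, 2)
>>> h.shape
(29, 3, 5)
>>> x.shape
(5, 29, 3, 2)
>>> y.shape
(2,)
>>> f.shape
(3, 29, 5)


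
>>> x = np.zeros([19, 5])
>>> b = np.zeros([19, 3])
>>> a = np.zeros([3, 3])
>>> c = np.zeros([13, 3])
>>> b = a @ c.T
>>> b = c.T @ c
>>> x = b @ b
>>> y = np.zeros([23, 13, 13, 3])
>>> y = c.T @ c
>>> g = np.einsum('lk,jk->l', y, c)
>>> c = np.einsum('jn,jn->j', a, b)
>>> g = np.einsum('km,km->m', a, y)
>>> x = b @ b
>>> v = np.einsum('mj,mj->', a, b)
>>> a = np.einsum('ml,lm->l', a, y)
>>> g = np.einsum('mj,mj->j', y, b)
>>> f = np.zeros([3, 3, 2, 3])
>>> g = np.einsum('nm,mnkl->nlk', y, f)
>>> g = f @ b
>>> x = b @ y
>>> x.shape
(3, 3)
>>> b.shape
(3, 3)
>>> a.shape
(3,)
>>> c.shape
(3,)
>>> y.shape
(3, 3)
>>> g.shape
(3, 3, 2, 3)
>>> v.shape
()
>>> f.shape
(3, 3, 2, 3)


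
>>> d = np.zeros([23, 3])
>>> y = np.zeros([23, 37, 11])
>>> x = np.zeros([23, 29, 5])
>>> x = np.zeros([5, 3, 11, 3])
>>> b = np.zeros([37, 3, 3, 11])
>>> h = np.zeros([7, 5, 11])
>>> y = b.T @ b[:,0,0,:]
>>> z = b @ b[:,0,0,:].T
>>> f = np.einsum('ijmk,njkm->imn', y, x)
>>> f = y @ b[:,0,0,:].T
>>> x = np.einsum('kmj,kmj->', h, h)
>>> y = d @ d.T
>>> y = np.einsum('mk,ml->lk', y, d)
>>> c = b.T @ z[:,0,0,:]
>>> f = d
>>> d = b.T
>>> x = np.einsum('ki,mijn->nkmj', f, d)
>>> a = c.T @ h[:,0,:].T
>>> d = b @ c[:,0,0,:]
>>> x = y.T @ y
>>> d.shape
(37, 3, 3, 37)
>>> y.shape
(3, 23)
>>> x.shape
(23, 23)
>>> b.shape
(37, 3, 3, 11)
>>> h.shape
(7, 5, 11)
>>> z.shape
(37, 3, 3, 37)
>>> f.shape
(23, 3)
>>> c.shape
(11, 3, 3, 37)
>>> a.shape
(37, 3, 3, 7)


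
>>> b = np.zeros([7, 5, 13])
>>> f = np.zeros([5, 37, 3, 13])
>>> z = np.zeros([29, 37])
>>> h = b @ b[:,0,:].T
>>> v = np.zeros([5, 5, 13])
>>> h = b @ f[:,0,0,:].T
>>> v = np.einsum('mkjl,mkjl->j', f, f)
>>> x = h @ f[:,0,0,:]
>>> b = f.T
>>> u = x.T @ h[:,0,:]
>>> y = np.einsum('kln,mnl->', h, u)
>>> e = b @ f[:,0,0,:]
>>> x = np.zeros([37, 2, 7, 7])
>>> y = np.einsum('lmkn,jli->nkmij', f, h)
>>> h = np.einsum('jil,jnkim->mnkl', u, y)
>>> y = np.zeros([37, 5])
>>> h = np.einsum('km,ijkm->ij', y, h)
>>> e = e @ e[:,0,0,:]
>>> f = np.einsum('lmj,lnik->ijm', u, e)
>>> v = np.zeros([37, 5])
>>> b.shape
(13, 3, 37, 5)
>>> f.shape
(37, 5, 5)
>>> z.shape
(29, 37)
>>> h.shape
(7, 3)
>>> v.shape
(37, 5)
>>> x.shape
(37, 2, 7, 7)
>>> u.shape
(13, 5, 5)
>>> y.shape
(37, 5)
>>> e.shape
(13, 3, 37, 13)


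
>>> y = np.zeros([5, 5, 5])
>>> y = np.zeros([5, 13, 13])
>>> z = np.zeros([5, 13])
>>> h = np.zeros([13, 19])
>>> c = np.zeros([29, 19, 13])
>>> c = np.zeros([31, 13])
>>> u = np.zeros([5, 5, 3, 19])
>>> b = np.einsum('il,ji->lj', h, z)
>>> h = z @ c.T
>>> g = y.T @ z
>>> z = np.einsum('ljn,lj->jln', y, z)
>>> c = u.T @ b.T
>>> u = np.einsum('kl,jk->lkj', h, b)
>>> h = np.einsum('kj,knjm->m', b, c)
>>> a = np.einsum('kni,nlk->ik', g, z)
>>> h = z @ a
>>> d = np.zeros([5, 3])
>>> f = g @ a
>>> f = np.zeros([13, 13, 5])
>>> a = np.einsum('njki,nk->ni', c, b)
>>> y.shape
(5, 13, 13)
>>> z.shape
(13, 5, 13)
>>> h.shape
(13, 5, 13)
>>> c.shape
(19, 3, 5, 19)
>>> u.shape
(31, 5, 19)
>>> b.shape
(19, 5)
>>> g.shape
(13, 13, 13)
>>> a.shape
(19, 19)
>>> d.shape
(5, 3)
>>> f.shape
(13, 13, 5)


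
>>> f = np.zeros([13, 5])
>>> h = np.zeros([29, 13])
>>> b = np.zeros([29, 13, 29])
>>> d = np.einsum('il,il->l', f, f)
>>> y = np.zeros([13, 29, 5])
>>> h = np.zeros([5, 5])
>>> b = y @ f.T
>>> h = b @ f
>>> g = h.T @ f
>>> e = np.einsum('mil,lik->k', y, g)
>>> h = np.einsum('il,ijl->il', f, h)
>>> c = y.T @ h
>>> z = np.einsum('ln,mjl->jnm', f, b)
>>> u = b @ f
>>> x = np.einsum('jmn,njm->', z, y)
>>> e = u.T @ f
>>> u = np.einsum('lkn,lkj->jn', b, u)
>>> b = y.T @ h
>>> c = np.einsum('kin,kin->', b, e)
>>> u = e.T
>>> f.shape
(13, 5)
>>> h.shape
(13, 5)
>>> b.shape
(5, 29, 5)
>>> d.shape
(5,)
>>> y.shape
(13, 29, 5)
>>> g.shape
(5, 29, 5)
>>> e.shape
(5, 29, 5)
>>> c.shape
()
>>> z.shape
(29, 5, 13)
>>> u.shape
(5, 29, 5)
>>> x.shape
()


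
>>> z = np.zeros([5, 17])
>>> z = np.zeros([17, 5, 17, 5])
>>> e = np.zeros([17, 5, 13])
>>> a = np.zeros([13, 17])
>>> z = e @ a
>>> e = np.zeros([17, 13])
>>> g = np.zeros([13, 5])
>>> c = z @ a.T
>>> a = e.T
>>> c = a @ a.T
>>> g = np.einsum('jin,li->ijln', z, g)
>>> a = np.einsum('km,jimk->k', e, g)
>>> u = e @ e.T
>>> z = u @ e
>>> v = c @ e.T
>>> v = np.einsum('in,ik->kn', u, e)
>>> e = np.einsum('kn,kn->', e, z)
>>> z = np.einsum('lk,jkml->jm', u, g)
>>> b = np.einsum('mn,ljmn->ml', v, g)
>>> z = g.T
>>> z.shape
(17, 13, 17, 5)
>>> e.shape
()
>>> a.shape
(17,)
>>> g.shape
(5, 17, 13, 17)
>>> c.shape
(13, 13)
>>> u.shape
(17, 17)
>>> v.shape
(13, 17)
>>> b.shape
(13, 5)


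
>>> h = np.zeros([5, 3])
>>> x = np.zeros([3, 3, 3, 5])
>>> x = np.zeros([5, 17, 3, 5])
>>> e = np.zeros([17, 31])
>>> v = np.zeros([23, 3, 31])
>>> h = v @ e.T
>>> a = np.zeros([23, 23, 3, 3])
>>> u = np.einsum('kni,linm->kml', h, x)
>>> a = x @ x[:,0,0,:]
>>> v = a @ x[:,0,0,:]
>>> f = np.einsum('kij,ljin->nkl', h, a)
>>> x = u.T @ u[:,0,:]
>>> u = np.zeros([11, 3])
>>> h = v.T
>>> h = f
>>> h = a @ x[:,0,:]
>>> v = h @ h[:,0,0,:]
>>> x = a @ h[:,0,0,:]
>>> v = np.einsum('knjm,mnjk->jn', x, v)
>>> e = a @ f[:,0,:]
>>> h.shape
(5, 17, 3, 5)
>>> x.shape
(5, 17, 3, 5)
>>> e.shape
(5, 17, 3, 5)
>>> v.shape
(3, 17)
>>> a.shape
(5, 17, 3, 5)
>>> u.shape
(11, 3)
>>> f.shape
(5, 23, 5)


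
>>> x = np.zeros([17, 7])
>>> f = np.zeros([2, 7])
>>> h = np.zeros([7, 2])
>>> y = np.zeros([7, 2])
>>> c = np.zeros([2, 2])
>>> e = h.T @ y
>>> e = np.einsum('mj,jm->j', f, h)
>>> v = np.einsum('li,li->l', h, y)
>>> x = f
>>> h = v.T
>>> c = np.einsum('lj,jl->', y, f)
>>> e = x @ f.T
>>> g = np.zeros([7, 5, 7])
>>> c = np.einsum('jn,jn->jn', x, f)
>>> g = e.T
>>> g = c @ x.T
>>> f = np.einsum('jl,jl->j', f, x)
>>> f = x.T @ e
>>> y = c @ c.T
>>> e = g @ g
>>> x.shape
(2, 7)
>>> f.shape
(7, 2)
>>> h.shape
(7,)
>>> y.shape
(2, 2)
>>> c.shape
(2, 7)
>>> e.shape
(2, 2)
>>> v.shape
(7,)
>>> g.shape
(2, 2)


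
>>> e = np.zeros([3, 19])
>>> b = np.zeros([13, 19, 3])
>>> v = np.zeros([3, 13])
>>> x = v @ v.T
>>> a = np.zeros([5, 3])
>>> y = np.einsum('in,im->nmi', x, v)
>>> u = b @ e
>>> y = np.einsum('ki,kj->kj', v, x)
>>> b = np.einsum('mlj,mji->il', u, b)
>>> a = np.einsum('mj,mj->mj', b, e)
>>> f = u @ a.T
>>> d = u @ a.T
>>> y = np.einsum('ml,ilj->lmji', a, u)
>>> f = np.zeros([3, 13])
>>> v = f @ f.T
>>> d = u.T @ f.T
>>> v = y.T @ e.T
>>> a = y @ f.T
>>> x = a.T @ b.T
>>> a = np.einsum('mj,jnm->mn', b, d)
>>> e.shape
(3, 19)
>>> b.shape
(3, 19)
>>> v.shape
(13, 19, 3, 3)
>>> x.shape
(3, 19, 3, 3)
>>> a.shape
(3, 19)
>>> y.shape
(19, 3, 19, 13)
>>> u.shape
(13, 19, 19)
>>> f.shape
(3, 13)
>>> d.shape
(19, 19, 3)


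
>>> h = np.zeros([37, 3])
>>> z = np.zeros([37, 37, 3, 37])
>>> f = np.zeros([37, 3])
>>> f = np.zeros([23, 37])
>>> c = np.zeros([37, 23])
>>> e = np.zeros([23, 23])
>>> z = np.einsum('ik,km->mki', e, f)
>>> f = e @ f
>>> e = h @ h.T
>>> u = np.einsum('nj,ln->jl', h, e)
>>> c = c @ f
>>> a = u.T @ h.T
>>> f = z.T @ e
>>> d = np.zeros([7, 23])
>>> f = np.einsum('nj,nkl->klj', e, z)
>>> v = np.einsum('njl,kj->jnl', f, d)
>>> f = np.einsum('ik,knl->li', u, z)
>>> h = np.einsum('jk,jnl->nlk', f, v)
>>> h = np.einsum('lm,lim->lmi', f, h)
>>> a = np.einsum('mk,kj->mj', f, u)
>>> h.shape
(23, 3, 37)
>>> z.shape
(37, 23, 23)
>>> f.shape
(23, 3)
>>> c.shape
(37, 37)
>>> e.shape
(37, 37)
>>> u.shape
(3, 37)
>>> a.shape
(23, 37)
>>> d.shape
(7, 23)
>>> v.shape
(23, 23, 37)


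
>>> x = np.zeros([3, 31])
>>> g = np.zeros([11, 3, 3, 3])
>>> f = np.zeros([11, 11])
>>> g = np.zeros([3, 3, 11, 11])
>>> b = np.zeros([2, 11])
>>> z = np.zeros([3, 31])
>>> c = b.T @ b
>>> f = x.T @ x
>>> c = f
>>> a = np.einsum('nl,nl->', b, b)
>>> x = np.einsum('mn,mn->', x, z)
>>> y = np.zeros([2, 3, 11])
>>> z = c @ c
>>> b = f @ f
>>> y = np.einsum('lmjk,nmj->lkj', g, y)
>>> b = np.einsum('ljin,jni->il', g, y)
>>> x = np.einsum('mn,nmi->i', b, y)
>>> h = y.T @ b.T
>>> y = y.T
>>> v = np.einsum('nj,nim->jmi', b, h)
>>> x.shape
(11,)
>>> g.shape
(3, 3, 11, 11)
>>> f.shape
(31, 31)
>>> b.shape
(11, 3)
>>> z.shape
(31, 31)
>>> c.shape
(31, 31)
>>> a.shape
()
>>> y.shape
(11, 11, 3)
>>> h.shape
(11, 11, 11)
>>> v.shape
(3, 11, 11)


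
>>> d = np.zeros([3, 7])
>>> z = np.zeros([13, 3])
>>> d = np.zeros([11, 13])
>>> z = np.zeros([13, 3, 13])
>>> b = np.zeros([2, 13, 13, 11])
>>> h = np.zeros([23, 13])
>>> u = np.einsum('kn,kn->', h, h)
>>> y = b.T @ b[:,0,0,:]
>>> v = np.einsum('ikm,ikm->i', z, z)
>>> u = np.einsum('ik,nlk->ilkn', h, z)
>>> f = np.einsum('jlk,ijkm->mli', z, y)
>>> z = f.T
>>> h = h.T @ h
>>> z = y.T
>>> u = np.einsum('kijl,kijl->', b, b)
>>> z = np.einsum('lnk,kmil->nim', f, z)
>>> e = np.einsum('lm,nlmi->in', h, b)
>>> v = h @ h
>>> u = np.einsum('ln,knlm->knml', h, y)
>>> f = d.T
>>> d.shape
(11, 13)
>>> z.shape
(3, 13, 13)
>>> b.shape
(2, 13, 13, 11)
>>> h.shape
(13, 13)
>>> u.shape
(11, 13, 11, 13)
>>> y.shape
(11, 13, 13, 11)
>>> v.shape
(13, 13)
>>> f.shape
(13, 11)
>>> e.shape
(11, 2)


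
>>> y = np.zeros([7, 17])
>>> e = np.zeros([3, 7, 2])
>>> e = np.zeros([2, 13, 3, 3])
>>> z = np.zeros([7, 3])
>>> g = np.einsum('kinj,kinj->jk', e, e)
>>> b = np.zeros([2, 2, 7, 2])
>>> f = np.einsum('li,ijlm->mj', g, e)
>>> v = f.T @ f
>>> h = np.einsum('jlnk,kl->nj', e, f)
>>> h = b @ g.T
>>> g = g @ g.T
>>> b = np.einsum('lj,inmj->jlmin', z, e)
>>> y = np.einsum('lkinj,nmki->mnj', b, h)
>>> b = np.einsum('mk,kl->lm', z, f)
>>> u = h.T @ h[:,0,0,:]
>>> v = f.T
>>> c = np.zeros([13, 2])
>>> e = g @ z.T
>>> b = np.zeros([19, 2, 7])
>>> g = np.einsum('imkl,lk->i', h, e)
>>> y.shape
(2, 2, 13)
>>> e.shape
(3, 7)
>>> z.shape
(7, 3)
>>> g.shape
(2,)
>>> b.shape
(19, 2, 7)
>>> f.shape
(3, 13)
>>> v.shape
(13, 3)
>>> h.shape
(2, 2, 7, 3)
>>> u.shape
(3, 7, 2, 3)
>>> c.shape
(13, 2)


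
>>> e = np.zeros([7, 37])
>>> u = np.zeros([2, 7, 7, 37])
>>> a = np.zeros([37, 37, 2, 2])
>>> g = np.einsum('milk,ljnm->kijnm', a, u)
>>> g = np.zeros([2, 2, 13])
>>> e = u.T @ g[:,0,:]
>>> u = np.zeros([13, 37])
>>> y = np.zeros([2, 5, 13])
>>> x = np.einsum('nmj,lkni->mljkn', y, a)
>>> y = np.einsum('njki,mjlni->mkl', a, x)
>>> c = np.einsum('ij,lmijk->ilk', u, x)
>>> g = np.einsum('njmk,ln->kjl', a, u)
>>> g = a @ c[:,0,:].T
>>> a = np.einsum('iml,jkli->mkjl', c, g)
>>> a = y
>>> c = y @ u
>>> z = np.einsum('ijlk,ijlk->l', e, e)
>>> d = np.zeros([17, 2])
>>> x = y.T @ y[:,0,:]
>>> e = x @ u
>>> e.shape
(13, 2, 37)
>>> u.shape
(13, 37)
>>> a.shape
(5, 2, 13)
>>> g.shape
(37, 37, 2, 13)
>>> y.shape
(5, 2, 13)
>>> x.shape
(13, 2, 13)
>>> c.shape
(5, 2, 37)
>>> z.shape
(7,)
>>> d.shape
(17, 2)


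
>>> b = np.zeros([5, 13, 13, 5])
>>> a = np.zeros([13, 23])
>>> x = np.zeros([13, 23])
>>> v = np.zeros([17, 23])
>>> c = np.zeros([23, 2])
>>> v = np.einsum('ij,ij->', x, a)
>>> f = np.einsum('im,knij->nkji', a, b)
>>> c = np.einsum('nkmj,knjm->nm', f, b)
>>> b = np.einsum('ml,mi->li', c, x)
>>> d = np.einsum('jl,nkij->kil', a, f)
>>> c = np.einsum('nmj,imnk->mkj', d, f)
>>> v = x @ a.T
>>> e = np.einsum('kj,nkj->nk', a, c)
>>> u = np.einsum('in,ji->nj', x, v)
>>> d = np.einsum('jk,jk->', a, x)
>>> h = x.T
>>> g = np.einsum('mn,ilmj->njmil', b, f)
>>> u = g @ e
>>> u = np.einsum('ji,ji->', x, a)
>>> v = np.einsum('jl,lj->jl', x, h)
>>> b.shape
(5, 23)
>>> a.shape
(13, 23)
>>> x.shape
(13, 23)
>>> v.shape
(13, 23)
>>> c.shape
(5, 13, 23)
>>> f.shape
(13, 5, 5, 13)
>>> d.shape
()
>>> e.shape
(5, 13)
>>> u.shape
()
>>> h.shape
(23, 13)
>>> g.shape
(23, 13, 5, 13, 5)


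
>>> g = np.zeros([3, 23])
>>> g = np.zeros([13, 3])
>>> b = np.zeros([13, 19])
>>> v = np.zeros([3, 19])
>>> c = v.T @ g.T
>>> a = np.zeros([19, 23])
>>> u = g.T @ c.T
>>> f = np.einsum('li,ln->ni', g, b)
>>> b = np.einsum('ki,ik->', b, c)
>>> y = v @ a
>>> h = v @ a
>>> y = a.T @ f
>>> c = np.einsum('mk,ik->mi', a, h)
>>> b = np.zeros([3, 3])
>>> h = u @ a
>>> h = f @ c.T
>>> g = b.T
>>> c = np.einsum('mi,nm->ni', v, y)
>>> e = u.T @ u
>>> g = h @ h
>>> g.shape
(19, 19)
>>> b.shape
(3, 3)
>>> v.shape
(3, 19)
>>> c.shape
(23, 19)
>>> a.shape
(19, 23)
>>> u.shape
(3, 19)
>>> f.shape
(19, 3)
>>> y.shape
(23, 3)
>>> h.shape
(19, 19)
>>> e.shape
(19, 19)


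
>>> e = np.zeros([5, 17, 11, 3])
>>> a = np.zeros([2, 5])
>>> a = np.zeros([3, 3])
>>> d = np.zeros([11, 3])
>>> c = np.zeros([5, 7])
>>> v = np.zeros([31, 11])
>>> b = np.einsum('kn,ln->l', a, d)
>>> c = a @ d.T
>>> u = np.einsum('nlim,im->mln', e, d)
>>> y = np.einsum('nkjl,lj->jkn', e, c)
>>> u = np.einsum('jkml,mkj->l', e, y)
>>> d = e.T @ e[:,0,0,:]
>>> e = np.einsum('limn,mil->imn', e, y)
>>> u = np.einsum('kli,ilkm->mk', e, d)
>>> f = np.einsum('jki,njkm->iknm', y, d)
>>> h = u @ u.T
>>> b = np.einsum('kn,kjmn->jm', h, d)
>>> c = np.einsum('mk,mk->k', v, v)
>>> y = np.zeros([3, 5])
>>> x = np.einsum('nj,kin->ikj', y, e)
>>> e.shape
(17, 11, 3)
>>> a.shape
(3, 3)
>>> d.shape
(3, 11, 17, 3)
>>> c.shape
(11,)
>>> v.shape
(31, 11)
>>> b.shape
(11, 17)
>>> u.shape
(3, 17)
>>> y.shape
(3, 5)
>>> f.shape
(5, 17, 3, 3)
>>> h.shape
(3, 3)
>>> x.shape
(11, 17, 5)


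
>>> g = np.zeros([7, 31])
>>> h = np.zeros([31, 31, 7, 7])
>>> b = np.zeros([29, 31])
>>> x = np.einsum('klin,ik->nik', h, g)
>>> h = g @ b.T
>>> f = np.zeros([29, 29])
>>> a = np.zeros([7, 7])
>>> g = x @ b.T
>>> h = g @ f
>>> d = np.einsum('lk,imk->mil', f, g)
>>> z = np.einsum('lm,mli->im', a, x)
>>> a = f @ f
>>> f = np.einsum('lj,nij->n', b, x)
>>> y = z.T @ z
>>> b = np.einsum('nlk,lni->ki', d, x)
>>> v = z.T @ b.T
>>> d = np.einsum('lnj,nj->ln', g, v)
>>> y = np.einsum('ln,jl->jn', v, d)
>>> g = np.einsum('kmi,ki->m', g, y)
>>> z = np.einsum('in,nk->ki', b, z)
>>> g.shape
(7,)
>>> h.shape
(7, 7, 29)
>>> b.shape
(29, 31)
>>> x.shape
(7, 7, 31)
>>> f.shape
(7,)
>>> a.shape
(29, 29)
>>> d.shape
(7, 7)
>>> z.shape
(7, 29)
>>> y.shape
(7, 29)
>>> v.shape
(7, 29)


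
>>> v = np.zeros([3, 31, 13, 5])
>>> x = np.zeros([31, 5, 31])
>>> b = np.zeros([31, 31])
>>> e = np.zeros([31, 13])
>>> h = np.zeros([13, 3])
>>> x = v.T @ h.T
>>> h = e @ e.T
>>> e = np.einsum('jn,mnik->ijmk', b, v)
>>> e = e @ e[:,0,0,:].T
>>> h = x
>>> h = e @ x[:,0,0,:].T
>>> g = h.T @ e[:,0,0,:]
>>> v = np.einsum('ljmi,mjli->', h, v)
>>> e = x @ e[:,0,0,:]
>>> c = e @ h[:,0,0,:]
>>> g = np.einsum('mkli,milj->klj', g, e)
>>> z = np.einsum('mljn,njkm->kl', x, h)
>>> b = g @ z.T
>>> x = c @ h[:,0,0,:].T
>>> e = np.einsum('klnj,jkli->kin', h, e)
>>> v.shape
()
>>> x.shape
(5, 13, 31, 13)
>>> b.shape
(3, 31, 3)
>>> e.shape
(13, 13, 3)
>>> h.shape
(13, 31, 3, 5)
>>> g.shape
(3, 31, 13)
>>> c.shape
(5, 13, 31, 5)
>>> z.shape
(3, 13)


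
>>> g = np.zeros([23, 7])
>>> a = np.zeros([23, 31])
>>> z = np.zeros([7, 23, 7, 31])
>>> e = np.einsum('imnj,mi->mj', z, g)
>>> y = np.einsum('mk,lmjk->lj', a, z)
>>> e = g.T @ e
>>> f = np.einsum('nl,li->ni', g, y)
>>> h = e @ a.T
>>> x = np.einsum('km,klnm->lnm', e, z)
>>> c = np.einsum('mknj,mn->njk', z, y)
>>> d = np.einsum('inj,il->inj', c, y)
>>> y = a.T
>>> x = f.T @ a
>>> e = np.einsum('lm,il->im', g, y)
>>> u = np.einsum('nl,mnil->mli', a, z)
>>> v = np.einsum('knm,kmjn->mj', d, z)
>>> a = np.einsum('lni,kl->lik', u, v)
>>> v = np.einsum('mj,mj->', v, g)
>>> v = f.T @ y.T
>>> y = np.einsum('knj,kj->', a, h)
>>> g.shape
(23, 7)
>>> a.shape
(7, 7, 23)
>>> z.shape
(7, 23, 7, 31)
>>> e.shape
(31, 7)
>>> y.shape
()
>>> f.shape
(23, 7)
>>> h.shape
(7, 23)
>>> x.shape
(7, 31)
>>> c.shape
(7, 31, 23)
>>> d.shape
(7, 31, 23)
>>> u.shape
(7, 31, 7)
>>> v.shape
(7, 31)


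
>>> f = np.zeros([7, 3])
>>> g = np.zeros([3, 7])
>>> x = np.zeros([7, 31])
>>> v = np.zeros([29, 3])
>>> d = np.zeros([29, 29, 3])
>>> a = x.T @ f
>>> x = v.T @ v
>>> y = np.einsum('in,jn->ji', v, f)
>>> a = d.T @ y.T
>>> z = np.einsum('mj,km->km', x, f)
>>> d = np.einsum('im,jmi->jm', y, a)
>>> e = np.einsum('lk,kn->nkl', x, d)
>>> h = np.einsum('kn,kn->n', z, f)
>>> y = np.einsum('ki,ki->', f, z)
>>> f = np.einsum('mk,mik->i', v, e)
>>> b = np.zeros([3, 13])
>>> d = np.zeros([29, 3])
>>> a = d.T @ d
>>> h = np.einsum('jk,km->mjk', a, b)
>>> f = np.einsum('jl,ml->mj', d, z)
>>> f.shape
(7, 29)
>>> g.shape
(3, 7)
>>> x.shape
(3, 3)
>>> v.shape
(29, 3)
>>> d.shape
(29, 3)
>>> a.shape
(3, 3)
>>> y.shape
()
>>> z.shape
(7, 3)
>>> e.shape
(29, 3, 3)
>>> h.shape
(13, 3, 3)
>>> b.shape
(3, 13)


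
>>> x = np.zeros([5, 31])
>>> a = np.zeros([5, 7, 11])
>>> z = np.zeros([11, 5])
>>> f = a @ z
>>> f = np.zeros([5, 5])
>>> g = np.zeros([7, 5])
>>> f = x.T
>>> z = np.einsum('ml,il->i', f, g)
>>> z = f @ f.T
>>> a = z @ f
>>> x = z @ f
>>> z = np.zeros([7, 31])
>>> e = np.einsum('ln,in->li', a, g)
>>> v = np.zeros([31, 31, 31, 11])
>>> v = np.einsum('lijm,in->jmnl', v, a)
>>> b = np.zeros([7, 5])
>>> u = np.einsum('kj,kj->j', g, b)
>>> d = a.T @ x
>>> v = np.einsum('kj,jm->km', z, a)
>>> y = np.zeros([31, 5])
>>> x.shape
(31, 5)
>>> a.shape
(31, 5)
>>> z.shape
(7, 31)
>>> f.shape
(31, 5)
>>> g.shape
(7, 5)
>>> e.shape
(31, 7)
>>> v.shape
(7, 5)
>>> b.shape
(7, 5)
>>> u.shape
(5,)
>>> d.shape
(5, 5)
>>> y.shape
(31, 5)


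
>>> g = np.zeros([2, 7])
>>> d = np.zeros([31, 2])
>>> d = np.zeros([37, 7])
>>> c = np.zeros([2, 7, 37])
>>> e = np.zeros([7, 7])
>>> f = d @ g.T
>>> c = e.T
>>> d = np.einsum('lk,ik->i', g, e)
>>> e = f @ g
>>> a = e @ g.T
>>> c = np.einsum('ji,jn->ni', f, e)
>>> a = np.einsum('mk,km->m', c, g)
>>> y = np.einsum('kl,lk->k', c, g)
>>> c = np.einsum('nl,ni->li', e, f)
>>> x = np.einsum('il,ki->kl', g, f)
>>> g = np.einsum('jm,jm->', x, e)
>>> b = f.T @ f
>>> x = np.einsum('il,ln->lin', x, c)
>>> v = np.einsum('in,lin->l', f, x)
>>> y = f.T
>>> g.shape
()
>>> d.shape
(7,)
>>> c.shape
(7, 2)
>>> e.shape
(37, 7)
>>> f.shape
(37, 2)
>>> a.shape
(7,)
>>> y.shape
(2, 37)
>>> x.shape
(7, 37, 2)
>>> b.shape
(2, 2)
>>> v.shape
(7,)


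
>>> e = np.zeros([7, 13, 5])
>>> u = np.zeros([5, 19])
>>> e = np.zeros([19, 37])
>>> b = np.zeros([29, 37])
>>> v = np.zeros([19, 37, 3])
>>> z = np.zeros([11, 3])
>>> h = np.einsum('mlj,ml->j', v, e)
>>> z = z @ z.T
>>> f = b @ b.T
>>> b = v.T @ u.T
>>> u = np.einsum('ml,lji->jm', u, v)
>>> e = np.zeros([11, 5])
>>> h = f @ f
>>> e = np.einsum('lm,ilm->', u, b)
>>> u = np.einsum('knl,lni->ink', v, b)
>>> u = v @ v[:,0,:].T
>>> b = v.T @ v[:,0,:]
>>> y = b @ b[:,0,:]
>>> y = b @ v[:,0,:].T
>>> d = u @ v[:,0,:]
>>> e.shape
()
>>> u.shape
(19, 37, 19)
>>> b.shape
(3, 37, 3)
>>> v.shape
(19, 37, 3)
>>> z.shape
(11, 11)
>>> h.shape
(29, 29)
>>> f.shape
(29, 29)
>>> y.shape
(3, 37, 19)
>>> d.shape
(19, 37, 3)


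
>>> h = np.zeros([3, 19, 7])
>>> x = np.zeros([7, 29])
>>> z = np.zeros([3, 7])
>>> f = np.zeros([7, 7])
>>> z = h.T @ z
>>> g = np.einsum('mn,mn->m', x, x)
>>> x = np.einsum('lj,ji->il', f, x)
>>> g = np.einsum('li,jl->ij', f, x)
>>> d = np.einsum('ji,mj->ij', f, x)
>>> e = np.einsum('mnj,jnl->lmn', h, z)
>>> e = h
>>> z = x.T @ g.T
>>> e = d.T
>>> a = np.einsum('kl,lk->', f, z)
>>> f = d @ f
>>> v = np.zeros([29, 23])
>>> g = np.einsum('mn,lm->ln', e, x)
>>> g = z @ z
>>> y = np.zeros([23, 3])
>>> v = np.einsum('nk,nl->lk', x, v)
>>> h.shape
(3, 19, 7)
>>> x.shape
(29, 7)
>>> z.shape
(7, 7)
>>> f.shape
(7, 7)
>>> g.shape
(7, 7)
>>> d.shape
(7, 7)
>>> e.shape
(7, 7)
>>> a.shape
()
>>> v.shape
(23, 7)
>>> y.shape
(23, 3)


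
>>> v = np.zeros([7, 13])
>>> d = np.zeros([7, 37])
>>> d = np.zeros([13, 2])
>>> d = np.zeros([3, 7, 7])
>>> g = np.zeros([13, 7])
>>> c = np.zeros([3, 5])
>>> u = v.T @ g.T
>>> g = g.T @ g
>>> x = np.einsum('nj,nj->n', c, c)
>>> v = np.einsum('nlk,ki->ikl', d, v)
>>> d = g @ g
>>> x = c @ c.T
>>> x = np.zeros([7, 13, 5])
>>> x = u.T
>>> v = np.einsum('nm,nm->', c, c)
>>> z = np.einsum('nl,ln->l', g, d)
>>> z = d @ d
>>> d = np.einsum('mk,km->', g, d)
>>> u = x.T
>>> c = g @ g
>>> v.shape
()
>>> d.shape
()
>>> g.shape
(7, 7)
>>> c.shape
(7, 7)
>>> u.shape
(13, 13)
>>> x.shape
(13, 13)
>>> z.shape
(7, 7)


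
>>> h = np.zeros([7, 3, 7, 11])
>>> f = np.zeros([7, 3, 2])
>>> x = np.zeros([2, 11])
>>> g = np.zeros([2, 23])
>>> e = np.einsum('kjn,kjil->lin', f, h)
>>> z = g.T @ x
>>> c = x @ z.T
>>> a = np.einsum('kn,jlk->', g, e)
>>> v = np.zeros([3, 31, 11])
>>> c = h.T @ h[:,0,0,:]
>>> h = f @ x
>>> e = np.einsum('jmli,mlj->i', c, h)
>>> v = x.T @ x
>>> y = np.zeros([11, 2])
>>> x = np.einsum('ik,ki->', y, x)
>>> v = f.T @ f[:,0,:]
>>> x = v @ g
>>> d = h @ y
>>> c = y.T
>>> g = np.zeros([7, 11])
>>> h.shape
(7, 3, 11)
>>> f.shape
(7, 3, 2)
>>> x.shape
(2, 3, 23)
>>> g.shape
(7, 11)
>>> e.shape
(11,)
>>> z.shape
(23, 11)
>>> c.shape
(2, 11)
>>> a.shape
()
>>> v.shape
(2, 3, 2)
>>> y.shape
(11, 2)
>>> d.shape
(7, 3, 2)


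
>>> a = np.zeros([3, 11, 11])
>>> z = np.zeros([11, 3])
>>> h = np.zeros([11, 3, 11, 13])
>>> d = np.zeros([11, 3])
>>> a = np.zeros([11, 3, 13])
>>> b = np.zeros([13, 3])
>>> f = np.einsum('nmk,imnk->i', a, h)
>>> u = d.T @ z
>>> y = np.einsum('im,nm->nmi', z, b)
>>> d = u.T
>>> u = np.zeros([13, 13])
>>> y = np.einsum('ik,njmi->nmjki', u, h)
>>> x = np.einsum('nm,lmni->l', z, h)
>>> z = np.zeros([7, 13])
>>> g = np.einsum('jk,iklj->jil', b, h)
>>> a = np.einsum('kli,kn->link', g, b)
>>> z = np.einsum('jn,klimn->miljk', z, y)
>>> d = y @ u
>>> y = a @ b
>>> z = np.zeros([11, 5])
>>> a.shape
(11, 11, 3, 13)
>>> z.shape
(11, 5)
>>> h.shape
(11, 3, 11, 13)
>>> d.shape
(11, 11, 3, 13, 13)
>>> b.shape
(13, 3)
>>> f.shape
(11,)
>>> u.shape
(13, 13)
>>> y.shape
(11, 11, 3, 3)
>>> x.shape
(11,)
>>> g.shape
(13, 11, 11)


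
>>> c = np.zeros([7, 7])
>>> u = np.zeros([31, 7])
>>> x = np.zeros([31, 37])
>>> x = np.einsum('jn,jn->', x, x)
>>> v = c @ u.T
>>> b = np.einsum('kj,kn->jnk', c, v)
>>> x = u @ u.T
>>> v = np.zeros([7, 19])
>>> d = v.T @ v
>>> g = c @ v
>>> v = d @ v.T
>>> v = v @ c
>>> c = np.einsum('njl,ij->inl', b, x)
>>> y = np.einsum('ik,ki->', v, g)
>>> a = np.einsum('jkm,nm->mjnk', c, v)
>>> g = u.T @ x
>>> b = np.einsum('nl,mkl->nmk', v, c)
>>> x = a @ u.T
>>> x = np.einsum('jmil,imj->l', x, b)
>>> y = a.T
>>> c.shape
(31, 7, 7)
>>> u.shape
(31, 7)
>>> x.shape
(31,)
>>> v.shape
(19, 7)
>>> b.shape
(19, 31, 7)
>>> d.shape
(19, 19)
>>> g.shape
(7, 31)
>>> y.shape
(7, 19, 31, 7)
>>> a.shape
(7, 31, 19, 7)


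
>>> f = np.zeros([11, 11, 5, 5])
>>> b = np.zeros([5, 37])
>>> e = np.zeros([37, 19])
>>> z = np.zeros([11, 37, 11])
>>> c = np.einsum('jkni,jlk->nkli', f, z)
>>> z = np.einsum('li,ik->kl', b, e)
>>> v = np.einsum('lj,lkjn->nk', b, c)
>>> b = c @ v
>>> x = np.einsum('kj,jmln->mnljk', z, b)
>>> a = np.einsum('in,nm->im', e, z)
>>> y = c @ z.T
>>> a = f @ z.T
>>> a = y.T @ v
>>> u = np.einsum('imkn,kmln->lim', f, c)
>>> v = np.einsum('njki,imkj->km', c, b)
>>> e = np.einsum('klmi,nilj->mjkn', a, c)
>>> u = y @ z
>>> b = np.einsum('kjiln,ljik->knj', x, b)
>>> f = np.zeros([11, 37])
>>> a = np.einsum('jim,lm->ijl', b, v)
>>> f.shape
(11, 37)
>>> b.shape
(11, 19, 11)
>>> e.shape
(11, 5, 19, 5)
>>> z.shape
(19, 5)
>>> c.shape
(5, 11, 37, 5)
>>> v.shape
(37, 11)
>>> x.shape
(11, 11, 37, 5, 19)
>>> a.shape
(19, 11, 37)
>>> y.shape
(5, 11, 37, 19)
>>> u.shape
(5, 11, 37, 5)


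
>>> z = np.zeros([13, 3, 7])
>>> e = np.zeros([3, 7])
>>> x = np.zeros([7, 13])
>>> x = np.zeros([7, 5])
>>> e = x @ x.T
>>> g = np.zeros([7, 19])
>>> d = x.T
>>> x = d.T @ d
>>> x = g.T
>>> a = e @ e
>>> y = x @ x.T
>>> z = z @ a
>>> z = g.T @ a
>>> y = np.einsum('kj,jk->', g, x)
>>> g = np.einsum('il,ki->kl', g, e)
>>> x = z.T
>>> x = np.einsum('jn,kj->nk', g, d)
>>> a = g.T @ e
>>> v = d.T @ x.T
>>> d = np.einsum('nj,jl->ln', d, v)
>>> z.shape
(19, 7)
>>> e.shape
(7, 7)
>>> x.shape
(19, 5)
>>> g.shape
(7, 19)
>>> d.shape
(19, 5)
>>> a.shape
(19, 7)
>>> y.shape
()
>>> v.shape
(7, 19)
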